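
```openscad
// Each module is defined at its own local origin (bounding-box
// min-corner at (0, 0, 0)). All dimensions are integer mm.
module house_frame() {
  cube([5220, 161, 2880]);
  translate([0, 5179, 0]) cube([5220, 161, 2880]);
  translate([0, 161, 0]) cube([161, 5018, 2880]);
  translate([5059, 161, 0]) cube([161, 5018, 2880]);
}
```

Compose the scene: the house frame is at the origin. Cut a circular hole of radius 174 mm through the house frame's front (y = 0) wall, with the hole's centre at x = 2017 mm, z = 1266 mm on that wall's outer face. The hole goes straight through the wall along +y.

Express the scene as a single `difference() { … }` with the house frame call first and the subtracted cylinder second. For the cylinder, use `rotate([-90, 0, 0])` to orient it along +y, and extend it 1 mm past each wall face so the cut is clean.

difference() {
  house_frame();
  translate([2017, -1, 1266]) rotate([-90, 0, 0]) cylinder(h = 163, r = 174);
}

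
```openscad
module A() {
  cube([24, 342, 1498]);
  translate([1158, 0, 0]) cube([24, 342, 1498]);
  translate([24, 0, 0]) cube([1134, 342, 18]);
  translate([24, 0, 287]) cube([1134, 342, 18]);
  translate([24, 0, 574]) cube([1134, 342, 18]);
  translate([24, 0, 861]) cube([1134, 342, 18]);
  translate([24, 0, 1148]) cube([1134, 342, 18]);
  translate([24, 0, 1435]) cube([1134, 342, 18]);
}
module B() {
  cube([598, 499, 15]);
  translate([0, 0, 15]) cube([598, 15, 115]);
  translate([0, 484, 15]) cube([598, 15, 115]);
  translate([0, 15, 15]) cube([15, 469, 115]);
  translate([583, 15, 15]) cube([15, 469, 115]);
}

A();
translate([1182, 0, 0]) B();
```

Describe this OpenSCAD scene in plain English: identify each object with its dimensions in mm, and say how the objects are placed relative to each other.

A is a bookshelf 1182 mm wide overall, 342 mm deep and 1498 mm tall. The two sides are 24 mm thick vertical panels. 6 horizontal shelves of 18 mm thickness span between the inner faces of the sides; the lowest shelf sits on the floor and shelves are stacked with a clear vertical gap of 269 mm between each pair.

B is an open-topped rectangular box: outside dimensions 598×499×130 mm, with a uniform wall and base thickness of 15 mm. The base is a full 598×499 slab on the floor; four walls sit on top of the base. The front and back walls (the −y and +y sides) span the full width; the two side walls fit between them.

The open box is against the bookshelf's +x side, with their −y faces flush.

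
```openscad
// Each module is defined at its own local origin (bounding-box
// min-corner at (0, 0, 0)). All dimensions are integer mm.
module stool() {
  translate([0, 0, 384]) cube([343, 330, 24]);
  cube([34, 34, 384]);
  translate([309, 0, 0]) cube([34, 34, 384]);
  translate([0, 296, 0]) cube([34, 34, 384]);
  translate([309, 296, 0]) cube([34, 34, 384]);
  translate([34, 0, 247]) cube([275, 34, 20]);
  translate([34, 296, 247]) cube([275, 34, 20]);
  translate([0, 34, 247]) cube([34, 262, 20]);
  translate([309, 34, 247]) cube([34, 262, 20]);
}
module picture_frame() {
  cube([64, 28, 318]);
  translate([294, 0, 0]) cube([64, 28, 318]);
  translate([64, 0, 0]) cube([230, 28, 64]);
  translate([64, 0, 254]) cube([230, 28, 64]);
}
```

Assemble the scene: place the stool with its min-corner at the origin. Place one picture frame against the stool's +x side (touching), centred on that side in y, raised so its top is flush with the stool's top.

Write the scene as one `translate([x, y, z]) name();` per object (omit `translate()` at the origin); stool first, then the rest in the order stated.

stool();
translate([343, 151, 90]) picture_frame();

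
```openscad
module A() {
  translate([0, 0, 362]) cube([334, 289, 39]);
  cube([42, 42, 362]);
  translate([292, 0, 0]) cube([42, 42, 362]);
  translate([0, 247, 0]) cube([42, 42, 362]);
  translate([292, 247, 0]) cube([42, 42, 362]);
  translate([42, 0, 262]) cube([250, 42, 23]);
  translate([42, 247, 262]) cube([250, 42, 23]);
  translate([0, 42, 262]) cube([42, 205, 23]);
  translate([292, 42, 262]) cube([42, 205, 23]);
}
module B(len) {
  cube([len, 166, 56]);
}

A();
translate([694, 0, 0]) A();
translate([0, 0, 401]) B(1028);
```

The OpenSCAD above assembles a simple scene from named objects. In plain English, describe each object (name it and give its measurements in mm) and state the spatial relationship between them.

A is a four-legged stool. The seat is 334×289 mm, 39 mm thick, top at z = 401 mm. It stands on four square legs, each 42×42 mm in cross-section, from z = 0 to the seat underside, each flush with a corner of the seat. Four stretchers, 42 mm wide and 23 mm tall, connect adjacent legs with their undersides at z = 262 mm, each running between the inner faces of the legs it joins and aligned with the legs' outer faces on the other axis.

B is a rectangular beam 1028 mm long (x), 166 mm deep (y), 56 mm thick (z).

The beam spans the tops of two stools placed 360 mm apart, resting at z = 401 mm.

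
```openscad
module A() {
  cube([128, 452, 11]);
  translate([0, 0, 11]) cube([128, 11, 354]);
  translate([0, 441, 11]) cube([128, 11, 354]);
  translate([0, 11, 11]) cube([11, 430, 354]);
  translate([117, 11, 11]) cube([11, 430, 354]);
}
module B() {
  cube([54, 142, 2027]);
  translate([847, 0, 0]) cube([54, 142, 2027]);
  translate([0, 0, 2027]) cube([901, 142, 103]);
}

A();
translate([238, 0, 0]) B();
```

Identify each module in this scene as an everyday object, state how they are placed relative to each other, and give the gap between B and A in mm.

A is an open box. B is a door frame. The door frame is on the floor beside the open box on its +x side. The gap between the door frame and the open box is 110 mm.

The door frame's nearest face is 110 mm from the open box's +x face.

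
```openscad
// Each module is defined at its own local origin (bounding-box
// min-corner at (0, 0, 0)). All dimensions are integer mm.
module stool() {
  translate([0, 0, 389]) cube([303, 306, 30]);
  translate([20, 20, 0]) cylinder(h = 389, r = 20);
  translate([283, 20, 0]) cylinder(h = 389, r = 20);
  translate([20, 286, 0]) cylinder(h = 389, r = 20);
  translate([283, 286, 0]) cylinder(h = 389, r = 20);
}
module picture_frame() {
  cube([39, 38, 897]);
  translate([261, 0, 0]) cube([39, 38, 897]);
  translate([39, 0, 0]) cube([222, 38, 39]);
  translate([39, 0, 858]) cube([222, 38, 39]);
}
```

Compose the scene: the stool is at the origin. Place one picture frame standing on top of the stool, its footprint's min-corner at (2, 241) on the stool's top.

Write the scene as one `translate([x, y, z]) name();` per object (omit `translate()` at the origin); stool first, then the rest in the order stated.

stool();
translate([2, 241, 419]) picture_frame();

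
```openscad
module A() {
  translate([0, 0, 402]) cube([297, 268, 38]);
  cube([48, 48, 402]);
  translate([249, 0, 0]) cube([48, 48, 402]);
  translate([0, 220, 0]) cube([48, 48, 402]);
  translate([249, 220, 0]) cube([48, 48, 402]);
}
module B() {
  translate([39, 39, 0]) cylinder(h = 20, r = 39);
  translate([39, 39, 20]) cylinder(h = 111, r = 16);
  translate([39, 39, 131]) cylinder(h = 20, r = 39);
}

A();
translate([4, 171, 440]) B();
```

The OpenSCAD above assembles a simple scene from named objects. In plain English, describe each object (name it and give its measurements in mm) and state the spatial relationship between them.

A is a simple wooden stool: a rectangular seat 297 mm (x) by 268 mm (y), 38 mm thick, top face at z = 440 mm, on four square legs, each 48×48 mm in cross-section. The legs rest on z = 0, each flush with a corner of the seat.

B is a spool: two coaxial disc flanges of radius 39 mm and thickness 20 mm, joined by a core cylinder of radius 16 mm and height 111 mm. The lower flange rests on z = 0 and the three cylinders share a vertical axis.

The spool is on top of the stool.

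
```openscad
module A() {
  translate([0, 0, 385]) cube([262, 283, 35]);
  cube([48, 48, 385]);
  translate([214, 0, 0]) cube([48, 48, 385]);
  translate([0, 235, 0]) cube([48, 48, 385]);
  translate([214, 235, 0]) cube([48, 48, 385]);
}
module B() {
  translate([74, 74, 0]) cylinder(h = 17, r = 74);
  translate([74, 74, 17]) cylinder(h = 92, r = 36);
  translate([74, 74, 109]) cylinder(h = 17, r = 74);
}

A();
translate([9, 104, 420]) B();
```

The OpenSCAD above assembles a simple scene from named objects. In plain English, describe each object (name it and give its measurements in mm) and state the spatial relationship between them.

A is a four-legged stool. The seat is a 262×283×35 mm slab whose top surface is at z = 420 mm; four square legs, each 48×48 mm in cross-section, run from the floor (z = 0) to the underside of the seat, each flush with a corner of the seat.

B is a spool: two coaxial disc flanges of radius 74 mm and thickness 17 mm, joined by a core cylinder of radius 36 mm and height 92 mm. The lower flange rests on z = 0 and the three cylinders share a vertical axis.

The spool is on top of the stool.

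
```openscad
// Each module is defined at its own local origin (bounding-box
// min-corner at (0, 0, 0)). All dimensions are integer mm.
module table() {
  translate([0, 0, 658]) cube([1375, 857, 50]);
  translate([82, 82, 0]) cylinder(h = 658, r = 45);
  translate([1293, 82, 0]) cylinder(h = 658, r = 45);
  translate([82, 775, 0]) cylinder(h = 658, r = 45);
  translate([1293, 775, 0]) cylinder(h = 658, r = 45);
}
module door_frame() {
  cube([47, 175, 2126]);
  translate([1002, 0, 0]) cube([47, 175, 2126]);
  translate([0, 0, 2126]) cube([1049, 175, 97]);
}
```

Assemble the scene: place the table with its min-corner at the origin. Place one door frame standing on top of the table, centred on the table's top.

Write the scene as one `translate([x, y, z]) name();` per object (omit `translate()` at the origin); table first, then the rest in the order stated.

table();
translate([163, 341, 708]) door_frame();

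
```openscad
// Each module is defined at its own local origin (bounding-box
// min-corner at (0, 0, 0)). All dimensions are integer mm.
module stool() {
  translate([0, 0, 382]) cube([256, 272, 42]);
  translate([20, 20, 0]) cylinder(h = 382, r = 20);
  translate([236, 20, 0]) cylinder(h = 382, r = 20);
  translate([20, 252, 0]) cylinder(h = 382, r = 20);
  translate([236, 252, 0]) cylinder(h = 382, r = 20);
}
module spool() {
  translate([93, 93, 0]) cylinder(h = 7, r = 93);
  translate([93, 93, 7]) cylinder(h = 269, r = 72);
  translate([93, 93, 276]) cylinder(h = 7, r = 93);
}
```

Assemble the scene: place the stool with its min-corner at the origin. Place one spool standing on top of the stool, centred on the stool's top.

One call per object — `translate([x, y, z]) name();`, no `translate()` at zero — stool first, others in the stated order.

stool();
translate([35, 43, 424]) spool();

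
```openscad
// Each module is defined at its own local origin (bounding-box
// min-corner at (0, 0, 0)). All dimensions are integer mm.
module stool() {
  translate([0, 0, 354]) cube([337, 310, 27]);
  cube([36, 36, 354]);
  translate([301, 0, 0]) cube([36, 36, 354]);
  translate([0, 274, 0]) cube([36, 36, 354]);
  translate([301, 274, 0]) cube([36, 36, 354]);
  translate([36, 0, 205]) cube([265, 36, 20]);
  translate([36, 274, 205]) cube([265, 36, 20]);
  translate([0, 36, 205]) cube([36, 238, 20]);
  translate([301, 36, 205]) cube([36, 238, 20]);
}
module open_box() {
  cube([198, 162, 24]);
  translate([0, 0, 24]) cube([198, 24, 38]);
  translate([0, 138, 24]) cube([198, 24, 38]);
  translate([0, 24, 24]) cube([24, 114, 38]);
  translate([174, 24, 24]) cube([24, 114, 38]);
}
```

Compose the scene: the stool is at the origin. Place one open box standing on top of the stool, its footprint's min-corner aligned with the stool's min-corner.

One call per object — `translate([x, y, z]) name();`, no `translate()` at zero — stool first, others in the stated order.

stool();
translate([0, 0, 381]) open_box();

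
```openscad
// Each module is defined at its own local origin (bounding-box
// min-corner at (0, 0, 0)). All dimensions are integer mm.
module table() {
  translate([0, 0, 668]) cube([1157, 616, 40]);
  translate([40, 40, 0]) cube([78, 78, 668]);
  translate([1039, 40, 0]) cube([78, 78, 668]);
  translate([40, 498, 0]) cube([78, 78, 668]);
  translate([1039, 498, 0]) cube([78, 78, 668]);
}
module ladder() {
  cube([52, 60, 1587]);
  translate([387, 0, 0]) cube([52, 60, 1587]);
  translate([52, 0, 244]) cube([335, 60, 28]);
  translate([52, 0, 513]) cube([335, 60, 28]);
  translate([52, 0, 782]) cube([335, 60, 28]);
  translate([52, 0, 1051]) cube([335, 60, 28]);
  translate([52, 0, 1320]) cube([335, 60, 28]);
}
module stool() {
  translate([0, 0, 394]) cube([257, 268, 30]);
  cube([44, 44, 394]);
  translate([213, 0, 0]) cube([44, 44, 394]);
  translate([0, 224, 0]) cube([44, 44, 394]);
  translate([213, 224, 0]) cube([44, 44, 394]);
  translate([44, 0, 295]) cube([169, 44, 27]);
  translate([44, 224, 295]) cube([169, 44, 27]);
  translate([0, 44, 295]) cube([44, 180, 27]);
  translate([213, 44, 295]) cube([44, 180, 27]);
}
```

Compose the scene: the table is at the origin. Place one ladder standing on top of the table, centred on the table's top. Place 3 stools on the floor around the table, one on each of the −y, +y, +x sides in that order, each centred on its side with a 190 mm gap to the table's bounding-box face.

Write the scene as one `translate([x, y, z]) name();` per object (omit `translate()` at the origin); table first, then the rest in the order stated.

table();
translate([359, 278, 708]) ladder();
translate([450, -458, 0]) stool();
translate([450, 806, 0]) stool();
translate([1347, 174, 0]) stool();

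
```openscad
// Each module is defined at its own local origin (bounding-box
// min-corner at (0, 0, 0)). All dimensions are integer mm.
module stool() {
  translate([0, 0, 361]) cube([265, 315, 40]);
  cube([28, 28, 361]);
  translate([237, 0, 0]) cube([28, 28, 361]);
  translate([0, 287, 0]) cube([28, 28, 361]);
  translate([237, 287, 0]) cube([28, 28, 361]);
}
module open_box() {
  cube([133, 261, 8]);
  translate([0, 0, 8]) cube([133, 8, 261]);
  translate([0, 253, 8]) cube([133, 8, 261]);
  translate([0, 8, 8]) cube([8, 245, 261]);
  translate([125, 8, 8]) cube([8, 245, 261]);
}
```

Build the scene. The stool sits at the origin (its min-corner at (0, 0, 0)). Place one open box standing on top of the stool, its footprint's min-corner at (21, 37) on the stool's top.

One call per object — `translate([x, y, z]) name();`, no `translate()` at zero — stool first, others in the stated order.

stool();
translate([21, 37, 401]) open_box();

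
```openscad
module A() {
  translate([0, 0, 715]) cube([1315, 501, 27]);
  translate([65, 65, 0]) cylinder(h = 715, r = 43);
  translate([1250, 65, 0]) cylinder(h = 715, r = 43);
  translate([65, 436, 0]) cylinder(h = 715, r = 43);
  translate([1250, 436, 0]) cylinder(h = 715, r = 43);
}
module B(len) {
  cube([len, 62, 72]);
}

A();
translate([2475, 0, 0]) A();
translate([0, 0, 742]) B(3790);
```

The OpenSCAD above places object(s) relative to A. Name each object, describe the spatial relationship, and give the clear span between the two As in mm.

Second table starts at x = 2475; first ends at x = 1315; clear span = 2475 − 1315 = 1160 mm.

A is a table. B is a beam. A beam spans the tops of two tables. The clear span between the two tables is 1160 mm.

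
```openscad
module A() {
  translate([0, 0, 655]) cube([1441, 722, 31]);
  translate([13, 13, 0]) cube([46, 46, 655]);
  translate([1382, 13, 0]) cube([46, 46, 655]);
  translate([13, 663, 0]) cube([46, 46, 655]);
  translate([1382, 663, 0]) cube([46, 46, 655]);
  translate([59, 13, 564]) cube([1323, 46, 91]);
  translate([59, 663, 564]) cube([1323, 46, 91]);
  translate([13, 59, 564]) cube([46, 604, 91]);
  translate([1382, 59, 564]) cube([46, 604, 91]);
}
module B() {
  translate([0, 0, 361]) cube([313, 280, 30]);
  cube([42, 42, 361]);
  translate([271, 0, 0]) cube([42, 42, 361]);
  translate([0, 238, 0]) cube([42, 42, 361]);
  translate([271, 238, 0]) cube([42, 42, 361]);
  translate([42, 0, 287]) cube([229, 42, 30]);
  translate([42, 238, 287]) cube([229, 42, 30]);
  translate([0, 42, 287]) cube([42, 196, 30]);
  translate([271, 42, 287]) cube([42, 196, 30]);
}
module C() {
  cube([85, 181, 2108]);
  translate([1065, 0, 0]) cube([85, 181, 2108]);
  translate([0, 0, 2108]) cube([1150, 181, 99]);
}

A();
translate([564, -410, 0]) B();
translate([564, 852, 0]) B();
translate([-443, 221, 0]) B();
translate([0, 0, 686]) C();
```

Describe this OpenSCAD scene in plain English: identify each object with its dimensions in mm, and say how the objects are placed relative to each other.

A is a table with a 1441×722 mm rectangular top, 31 mm thick, top surface at z = 686 mm, supported by four 46×46 mm square legs, each inset 13 mm from the nearest pair of top edges, running from the floor. Four apron rails, 46 mm thick and 91 mm tall, run between adjacent legs with their top edges flush with the underside of the top and their outer faces flush with the legs' outer faces.

B is a four-legged stool. The seat is a 313×280×30 mm slab whose top surface is at z = 391 mm; four square legs, each 42×42 mm in cross-section, run from the floor (z = 0) to the underside of the seat, each flush with a corner of the seat. Four stretchers, 42 mm wide and 30 mm tall, connect adjacent legs with their undersides at z = 287 mm, each running between the inner faces of the legs it joins and aligned with the legs' outer faces on the other axis.

C is a door frame. The clear opening is 980 mm wide and 2108 mm high. Two 85 mm wide jambs, 181 mm deep, stand either side of the opening from the floor to the top of the opening. A 99 mm thick head sits across the top of both jambs, spanning the full outside width of the frame.

Three stools sit around the table at the −y, +y, −x sides. The door frame is on top of the table.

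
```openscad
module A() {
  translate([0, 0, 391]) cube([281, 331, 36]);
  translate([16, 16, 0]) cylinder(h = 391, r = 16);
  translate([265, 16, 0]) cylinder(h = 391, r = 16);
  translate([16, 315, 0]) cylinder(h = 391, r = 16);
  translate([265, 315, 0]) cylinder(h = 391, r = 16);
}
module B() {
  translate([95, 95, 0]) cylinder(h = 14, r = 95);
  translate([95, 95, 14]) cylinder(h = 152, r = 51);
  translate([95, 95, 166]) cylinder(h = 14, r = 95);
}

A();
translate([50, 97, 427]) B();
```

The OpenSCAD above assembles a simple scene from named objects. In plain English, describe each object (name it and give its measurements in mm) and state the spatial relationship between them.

A is a simple wooden stool: a rectangular seat 281 mm (x) by 331 mm (y), 36 mm thick, top face at z = 427 mm, on four round legs, each 32 mm in diameter. The legs rest on z = 0, each leg's axis is inset half a diameter from the nearest pair of seat edges (so the leg's bounding box is flush with the corner).

B is a spool: two coaxial disc flanges of radius 95 mm and thickness 14 mm, joined by a core cylinder of radius 51 mm and height 152 mm. The lower flange rests on z = 0 and the three cylinders share a vertical axis.

The spool is on top of the stool.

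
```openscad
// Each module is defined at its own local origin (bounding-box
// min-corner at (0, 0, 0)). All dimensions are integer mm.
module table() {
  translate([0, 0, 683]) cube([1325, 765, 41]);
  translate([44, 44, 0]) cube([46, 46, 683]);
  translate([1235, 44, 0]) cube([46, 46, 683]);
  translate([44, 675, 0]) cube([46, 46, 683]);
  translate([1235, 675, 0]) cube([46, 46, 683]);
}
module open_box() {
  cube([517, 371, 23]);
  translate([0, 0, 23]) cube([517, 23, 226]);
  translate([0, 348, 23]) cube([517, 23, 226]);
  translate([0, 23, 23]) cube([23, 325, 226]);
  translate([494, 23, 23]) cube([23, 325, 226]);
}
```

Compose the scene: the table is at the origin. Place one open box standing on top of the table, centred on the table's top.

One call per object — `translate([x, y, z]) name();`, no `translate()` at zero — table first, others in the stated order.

table();
translate([404, 197, 724]) open_box();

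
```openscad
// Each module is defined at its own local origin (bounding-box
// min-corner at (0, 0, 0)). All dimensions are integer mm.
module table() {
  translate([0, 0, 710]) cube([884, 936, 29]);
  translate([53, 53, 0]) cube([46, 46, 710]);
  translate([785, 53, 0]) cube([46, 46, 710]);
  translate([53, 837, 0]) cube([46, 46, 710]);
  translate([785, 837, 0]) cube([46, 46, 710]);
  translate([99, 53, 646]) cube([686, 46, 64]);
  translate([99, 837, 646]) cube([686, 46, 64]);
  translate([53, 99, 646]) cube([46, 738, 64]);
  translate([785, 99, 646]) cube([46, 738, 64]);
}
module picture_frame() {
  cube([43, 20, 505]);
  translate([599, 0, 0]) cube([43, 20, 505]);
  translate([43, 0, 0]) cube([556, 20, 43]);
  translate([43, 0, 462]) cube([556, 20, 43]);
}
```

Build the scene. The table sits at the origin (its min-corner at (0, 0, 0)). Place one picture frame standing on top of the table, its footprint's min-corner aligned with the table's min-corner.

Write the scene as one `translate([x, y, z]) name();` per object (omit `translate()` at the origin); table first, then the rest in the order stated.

table();
translate([0, 0, 739]) picture_frame();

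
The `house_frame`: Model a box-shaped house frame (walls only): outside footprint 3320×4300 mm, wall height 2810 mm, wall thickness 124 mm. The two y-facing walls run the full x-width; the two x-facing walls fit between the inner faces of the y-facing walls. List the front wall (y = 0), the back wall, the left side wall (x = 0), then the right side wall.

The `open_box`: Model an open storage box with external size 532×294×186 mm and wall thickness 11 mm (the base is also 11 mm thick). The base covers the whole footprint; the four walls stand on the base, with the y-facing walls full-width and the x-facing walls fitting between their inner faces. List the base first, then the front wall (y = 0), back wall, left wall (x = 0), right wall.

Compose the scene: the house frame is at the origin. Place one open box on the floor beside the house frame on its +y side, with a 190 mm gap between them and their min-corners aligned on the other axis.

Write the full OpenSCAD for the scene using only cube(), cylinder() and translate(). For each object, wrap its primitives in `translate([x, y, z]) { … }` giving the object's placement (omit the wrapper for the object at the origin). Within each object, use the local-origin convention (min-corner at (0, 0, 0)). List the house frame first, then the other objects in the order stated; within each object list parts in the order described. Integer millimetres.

cube([3320, 124, 2810]);
translate([0, 4176, 0]) cube([3320, 124, 2810]);
translate([0, 124, 0]) cube([124, 4052, 2810]);
translate([3196, 124, 0]) cube([124, 4052, 2810]);
translate([0, 4490, 0]) {
  cube([532, 294, 11]);
  translate([0, 0, 11]) cube([532, 11, 175]);
  translate([0, 283, 11]) cube([532, 11, 175]);
  translate([0, 11, 11]) cube([11, 272, 175]);
  translate([521, 11, 11]) cube([11, 272, 175]);
}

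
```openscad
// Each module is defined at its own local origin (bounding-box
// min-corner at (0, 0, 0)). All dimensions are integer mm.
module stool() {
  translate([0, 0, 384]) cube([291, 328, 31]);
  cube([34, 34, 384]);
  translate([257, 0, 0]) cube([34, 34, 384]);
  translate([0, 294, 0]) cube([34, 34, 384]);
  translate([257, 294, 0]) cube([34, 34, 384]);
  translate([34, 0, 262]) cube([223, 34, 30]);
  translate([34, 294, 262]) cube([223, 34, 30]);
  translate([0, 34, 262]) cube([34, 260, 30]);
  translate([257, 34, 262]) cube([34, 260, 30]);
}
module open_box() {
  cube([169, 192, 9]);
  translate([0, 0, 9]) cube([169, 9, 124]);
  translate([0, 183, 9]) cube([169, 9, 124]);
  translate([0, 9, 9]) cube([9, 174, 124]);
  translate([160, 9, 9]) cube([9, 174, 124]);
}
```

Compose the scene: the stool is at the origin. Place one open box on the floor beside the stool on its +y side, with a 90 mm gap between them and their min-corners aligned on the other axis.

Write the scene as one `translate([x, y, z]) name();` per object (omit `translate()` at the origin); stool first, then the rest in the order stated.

stool();
translate([0, 418, 0]) open_box();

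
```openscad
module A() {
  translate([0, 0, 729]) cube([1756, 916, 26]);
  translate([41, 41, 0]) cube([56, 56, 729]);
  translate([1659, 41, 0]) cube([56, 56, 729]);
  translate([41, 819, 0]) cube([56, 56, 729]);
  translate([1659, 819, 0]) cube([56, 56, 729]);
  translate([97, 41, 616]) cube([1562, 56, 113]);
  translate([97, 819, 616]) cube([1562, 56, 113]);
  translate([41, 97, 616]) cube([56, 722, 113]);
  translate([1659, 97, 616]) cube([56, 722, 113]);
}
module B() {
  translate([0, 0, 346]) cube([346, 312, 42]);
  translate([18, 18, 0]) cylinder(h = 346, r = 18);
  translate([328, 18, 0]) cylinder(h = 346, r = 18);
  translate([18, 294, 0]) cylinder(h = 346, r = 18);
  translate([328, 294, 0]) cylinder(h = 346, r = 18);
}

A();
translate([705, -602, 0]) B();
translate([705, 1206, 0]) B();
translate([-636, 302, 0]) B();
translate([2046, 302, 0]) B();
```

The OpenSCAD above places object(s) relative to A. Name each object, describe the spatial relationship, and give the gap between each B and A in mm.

A is a table. B is a stool. Four stools sit around the table at the −y, +y, −x, +x sides. The gap between each stool and the table is 290 mm.

Each stool's nearest face is 290 mm from the table's bounding box.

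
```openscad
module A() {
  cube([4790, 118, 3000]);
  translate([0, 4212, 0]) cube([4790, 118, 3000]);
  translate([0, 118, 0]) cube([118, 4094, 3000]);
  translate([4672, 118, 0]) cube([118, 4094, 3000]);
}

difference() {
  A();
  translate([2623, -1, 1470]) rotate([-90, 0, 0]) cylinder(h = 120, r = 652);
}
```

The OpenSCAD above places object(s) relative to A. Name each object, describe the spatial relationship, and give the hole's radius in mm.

A is a house frame. The house frame has a circular hole through its front wall. The hole's radius is 652 mm.

The subtracted cylinder has r = 652 mm.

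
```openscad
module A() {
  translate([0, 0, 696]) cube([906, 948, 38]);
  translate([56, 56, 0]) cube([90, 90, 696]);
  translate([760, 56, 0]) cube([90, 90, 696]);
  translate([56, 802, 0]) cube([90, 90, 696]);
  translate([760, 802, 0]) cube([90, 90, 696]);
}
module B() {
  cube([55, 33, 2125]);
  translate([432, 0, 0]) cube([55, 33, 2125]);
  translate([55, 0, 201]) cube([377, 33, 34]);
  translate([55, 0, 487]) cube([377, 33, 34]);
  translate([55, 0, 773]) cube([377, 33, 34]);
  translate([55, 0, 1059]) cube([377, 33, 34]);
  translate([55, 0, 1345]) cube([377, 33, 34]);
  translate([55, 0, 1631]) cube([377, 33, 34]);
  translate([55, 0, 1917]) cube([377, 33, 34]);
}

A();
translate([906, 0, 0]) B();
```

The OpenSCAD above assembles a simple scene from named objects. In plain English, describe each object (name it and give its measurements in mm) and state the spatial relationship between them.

A is a table: top 906 mm (x) × 948 mm (y), 38 mm thick, upper face at z = 734 mm, on four 90×90 mm square legs, each inset 56 mm from the nearest pair of top edges, running from z = 0 to the bottom of the top.

B is a wooden ladder with two side rails of 55×33 mm section and 2125 mm height, set 487 mm apart overall. Between them run 7 rectangular rungs (33 mm deep, 34 mm thick), front faces flush with the rails' −y face. The bottom of the first rung is 201 mm above the floor and each subsequent rung is 286 mm higher than the one below.

The ladder is against the table's +x side, with their −y faces flush.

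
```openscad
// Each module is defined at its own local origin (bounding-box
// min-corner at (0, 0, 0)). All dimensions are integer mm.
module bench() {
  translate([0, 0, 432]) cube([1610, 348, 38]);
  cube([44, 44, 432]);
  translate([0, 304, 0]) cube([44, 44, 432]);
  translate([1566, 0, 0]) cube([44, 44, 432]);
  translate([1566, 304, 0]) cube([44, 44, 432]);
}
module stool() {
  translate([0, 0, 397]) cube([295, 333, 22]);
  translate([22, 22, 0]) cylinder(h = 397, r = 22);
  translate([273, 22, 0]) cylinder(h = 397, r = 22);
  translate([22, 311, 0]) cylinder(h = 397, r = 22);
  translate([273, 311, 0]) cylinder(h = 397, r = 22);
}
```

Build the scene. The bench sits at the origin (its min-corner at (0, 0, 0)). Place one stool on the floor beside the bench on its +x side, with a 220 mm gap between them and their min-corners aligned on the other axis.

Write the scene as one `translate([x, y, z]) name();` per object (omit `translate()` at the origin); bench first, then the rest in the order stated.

bench();
translate([1830, 0, 0]) stool();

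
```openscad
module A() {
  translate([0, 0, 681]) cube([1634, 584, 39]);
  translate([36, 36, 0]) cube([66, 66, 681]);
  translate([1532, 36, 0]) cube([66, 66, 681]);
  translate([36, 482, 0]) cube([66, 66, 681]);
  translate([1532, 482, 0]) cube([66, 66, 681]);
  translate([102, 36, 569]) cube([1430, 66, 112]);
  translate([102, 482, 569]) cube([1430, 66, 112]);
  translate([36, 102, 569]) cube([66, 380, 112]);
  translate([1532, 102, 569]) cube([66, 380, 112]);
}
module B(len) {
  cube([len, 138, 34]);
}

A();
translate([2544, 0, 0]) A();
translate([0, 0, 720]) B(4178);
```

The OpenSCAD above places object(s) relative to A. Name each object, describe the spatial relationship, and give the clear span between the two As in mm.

A is a table. B is a beam. A beam spans the tops of two tables. The clear span between the two tables is 910 mm.

Second table starts at x = 2544; first ends at x = 1634; clear span = 2544 − 1634 = 910 mm.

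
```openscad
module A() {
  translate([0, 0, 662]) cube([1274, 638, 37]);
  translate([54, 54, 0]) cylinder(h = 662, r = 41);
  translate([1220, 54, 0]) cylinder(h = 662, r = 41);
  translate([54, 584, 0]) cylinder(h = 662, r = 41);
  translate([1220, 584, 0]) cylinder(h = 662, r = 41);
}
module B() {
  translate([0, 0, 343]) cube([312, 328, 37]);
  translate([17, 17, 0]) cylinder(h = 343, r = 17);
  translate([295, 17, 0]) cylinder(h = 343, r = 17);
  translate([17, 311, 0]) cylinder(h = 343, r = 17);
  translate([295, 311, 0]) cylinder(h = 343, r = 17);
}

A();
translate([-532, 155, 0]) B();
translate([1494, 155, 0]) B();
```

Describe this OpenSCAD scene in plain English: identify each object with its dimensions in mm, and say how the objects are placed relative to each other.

A is a rectangular dining table. The top is 1274×638×37 mm with its upper surface at z = 699 mm. It stands on four round legs of 82 mm diameter, each leg's bounding box inset 13 mm from the nearest pair of top edges, running from the floor to the underside of the top.

B is a four-legged stool. The seat is a 312×328×37 mm slab whose top surface is at z = 380 mm; four round legs, each 34 mm in diameter, run from the floor (z = 0) to the underside of the seat, each leg's axis is inset half a diameter from the nearest pair of seat edges (so the leg's bounding box is flush with the corner).

Two stools sit around the table at the −x, +x sides.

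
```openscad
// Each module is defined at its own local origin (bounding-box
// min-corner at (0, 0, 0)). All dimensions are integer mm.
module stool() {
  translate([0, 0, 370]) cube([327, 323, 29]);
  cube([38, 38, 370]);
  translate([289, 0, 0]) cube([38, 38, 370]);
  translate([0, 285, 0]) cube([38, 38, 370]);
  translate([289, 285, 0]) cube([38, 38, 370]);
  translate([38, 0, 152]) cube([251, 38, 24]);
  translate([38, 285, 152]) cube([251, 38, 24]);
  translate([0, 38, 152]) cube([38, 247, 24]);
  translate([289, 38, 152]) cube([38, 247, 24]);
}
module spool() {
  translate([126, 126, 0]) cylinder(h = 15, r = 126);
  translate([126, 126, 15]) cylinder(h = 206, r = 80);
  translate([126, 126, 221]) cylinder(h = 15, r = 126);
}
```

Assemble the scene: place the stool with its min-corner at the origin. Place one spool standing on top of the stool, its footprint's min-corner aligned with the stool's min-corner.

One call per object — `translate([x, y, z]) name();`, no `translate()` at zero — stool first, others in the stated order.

stool();
translate([0, 0, 399]) spool();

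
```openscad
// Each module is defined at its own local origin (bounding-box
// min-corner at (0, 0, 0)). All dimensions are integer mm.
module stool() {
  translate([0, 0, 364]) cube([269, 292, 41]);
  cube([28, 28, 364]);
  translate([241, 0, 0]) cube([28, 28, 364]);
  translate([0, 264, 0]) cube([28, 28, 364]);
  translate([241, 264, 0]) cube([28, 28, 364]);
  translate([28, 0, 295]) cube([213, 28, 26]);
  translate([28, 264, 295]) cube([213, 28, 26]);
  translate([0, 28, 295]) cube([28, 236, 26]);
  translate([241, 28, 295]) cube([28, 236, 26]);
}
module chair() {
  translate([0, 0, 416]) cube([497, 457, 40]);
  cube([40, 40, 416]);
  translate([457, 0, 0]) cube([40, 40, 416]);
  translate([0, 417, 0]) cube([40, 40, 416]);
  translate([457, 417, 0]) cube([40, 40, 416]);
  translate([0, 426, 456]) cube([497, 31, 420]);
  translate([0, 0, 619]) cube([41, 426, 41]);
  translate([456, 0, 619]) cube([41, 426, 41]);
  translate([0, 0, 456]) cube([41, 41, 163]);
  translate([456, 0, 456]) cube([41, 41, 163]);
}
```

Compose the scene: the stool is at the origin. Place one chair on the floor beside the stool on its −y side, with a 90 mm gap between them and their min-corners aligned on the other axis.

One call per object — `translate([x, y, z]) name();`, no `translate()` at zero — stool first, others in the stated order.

stool();
translate([0, -547, 0]) chair();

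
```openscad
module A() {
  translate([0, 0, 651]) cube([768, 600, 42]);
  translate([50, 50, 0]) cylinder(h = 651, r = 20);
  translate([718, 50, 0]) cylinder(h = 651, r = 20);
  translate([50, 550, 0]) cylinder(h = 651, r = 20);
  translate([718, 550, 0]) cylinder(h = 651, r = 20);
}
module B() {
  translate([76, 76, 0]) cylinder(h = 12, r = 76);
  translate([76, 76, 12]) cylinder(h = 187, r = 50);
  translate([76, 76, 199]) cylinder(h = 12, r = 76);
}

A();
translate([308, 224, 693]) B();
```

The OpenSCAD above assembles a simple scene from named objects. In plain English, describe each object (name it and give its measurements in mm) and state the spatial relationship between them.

A is a table: top 768 mm (x) × 600 mm (y), 42 mm thick, upper face at z = 693 mm, on four round legs of 40 mm diameter, each leg's bounding box inset 30 mm from the nearest pair of top edges, running from z = 0 to the bottom of the top.

B is a spool: two coaxial disc flanges of radius 76 mm and thickness 12 mm, joined by a core cylinder of radius 50 mm and height 187 mm. The lower flange rests on z = 0 and the three cylinders share a vertical axis.

The spool is on top of the table, centred.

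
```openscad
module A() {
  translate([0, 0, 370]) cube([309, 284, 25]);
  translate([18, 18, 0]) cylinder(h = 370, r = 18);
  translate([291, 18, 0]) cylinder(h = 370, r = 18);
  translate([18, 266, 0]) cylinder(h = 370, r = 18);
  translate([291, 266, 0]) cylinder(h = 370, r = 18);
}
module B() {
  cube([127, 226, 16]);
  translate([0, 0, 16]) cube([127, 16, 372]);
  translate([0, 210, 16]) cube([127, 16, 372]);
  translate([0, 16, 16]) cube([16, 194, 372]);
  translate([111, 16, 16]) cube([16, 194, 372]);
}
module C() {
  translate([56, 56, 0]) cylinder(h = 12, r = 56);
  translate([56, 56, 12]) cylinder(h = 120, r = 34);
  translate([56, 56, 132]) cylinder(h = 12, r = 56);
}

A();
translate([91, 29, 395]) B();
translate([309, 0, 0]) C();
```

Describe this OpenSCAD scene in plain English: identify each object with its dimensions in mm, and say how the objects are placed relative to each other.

A is a four-legged stool. The seat is a 309×284×25 mm slab whose top surface is at z = 395 mm; four round legs, each 36 mm in diameter, run from the floor (z = 0) to the underside of the seat, each leg's axis is inset half a diameter from the nearest pair of seat edges (so the leg's bounding box is flush with the corner).

B is an open-topped rectangular box: outside dimensions 127×226×388 mm, with a uniform wall and base thickness of 16 mm. The base is a full 127×226 slab on the floor; four walls sit on top of the base. The front and back walls (the −y and +y sides) span the full width; the two side walls fit between them.

C is a spool: two coaxial disc flanges of radius 56 mm and thickness 12 mm, joined by a core cylinder of radius 34 mm and height 120 mm. The lower flange rests on z = 0 and the three cylinders share a vertical axis.

The open box is on top of the stool, centred. The spool is against the stool's +x side, with their −y faces flush.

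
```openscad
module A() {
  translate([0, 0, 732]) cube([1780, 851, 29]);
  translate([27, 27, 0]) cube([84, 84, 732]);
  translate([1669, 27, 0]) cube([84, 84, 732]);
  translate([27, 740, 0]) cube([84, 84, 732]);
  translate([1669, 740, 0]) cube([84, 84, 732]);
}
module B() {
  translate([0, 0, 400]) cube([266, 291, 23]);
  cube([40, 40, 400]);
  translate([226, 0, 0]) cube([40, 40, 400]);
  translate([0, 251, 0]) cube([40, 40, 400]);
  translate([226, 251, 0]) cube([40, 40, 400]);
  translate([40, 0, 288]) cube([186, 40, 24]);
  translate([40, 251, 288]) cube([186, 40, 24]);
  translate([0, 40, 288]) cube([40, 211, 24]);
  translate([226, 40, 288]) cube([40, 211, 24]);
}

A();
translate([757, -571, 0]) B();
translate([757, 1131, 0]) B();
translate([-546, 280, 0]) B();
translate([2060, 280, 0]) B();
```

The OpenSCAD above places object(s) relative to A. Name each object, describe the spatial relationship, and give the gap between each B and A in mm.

Each stool's nearest face is 280 mm from the table's bounding box.

A is a table. B is a stool. Four stools sit around the table at the −y, +y, −x, +x sides. The gap between each stool and the table is 280 mm.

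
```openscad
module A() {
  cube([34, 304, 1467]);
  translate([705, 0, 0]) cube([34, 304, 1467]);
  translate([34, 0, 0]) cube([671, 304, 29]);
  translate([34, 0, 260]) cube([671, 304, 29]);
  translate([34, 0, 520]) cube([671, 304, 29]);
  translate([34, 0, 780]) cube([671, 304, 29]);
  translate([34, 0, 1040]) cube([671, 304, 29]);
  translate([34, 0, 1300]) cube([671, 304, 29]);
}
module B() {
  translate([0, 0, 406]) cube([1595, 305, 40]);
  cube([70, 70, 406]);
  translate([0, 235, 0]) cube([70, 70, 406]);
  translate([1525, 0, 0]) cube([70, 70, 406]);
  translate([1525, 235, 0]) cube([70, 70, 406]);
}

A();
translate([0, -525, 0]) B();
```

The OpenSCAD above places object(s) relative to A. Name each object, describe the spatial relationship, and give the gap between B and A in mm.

A is a bookshelf. B is a bench. The bench is on the floor beside the bookshelf on its −y side. The gap between the bench and the bookshelf is 220 mm.

The bench's nearest face is 220 mm from the bookshelf's −y face.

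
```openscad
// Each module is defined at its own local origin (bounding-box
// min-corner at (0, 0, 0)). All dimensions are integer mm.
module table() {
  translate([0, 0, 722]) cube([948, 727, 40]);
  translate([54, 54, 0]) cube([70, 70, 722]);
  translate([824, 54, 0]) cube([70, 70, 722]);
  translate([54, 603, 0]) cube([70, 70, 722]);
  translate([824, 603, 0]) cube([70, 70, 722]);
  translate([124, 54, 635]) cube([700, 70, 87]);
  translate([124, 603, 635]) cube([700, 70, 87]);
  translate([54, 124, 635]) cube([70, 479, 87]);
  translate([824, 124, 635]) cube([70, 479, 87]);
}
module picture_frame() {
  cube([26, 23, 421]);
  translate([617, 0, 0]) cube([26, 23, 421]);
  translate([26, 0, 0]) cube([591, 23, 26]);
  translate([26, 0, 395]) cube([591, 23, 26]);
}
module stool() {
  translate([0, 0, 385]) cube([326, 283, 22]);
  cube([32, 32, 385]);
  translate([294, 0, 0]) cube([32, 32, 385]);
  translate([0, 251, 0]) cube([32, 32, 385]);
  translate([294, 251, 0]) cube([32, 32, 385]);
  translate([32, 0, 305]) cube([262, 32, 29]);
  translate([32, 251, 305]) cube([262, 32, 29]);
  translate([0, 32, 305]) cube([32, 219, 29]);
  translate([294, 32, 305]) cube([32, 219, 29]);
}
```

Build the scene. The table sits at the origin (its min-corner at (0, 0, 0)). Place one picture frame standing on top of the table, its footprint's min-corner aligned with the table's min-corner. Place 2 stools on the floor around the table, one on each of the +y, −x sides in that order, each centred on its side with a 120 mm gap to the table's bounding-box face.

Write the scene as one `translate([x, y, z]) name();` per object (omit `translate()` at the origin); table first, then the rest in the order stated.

table();
translate([0, 0, 762]) picture_frame();
translate([311, 847, 0]) stool();
translate([-446, 222, 0]) stool();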